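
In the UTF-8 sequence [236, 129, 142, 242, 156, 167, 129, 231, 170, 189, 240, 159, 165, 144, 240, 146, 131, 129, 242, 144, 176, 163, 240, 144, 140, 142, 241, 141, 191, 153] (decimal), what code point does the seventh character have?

U+1030E

Offset 0: leading byte 0xEC = 11101100 → 3-byte char #1 = EC 81 8E.
Offset 3: leading byte 0xF2 = 11110010 → 4-byte char #2 = F2 9C A7 81.
Offset 7: leading byte 0xE7 = 11100111 → 3-byte char #3 = E7 AA BD.
Offset 10: leading byte 0xF0 = 11110000 → 4-byte char #4 = F0 9F A5 90.
Offset 14: leading byte 0xF0 = 11110000 → 4-byte char #5 = F0 92 83 81.
Offset 18: leading byte 0xF2 = 11110010 → 4-byte char #6 = F2 90 B0 A3.
Offset 22: leading byte 0xF0 = 11110000 → 4-byte char #7 = F0 90 8C 8E.
Leading byte 0xF0 = 11110000 matches 11110xxx → 4-byte sequence.
Byte 1: 0xF0 = 11110000, payload 000 (3 bits).
Byte 2: 0x90 = 10010000 (10xxxxxx ✓), payload 010000.
Byte 3: 0x8C = 10001100 (10xxxxxx ✓), payload 001100.
Byte 4: 0x8E = 10001110 (10xxxxxx ✓), payload 001110.
Concatenate: 000010000001100001110 = 0x1030E (21 bits → U+1030E).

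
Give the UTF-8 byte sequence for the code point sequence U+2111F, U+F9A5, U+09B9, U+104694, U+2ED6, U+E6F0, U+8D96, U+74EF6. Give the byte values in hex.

U+2111F: 4-byte form → F0 A1 84 9F.
U+F9A5: 3-byte form → EF A6 A5.
U+09B9: 3-byte form → E0 A6 B9.
U+104694: 4-byte form → F4 84 9A 94.
U+2ED6: 3-byte form → E2 BB 96.
U+E6F0: 3-byte form → EE 9B B0.
U+8D96: 3-byte form → E8 B6 96.
U+74EF6: 4-byte form → F1 B4 BB B6.
Concatenated (27 bytes): F0 A1 84 9F EF A6 A5 E0 A6 B9 F4 84 9A 94 E2 BB 96 EE 9B B0 E8 B6 96 F1 B4 BB B6.

F0 A1 84 9F EF A6 A5 E0 A6 B9 F4 84 9A 94 E2 BB 96 EE 9B B0 E8 B6 96 F1 B4 BB B6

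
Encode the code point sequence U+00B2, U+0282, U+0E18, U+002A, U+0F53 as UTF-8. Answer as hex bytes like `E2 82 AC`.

C2 B2 CA 82 E0 B8 98 2A E0 BD 93

U+00B2: 2-byte form → C2 B2.
U+0282: 2-byte form → CA 82.
U+0E18: 3-byte form → E0 B8 98.
U+002A: 1-byte form → 2A.
U+0F53: 3-byte form → E0 BD 93.
Concatenated (11 bytes): C2 B2 CA 82 E0 B8 98 2A E0 BD 93.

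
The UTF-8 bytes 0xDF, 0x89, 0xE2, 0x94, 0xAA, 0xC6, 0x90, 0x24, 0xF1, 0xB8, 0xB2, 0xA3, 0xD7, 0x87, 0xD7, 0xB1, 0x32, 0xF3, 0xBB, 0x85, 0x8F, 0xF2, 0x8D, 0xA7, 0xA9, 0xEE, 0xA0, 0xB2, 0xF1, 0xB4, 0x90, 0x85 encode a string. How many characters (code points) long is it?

12

Byte at offset 0: 0xDF = 11011111 → 2-byte char (#1). Advance 2.
Byte at offset 2: 0xE2 = 11100010 → 3-byte char (#2). Advance 3.
Byte at offset 5: 0xC6 = 11000110 → 2-byte char (#3). Advance 2.
Byte at offset 7: 0x24 = 00100100 → 1-byte char (#4). Advance 1.
Byte at offset 8: 0xF1 = 11110001 → 4-byte char (#5). Advance 4.
Byte at offset 12: 0xD7 = 11010111 → 2-byte char (#6). Advance 2.
Byte at offset 14: 0xD7 = 11010111 → 2-byte char (#7). Advance 2.
Byte at offset 16: 0x32 = 00110010 → 1-byte char (#8). Advance 1.
Byte at offset 17: 0xF3 = 11110011 → 4-byte char (#9). Advance 4.
Byte at offset 21: 0xF2 = 11110010 → 4-byte char (#10). Advance 4.
Byte at offset 25: 0xEE = 11101110 → 3-byte char (#11). Advance 3.
Byte at offset 28: 0xF1 = 11110001 → 4-byte char (#12). Advance 4.
Reached end at offset 32 after 12 code points.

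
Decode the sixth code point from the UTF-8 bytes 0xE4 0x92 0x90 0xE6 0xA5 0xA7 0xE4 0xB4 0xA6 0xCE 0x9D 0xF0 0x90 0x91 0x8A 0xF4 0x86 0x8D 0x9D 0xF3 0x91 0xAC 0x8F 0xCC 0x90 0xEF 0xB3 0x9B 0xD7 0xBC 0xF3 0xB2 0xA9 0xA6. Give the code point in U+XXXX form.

U+10635D

Offset 0: leading byte 0xE4 = 11100100 → 3-byte char #1 = E4 92 90.
Offset 3: leading byte 0xE6 = 11100110 → 3-byte char #2 = E6 A5 A7.
Offset 6: leading byte 0xE4 = 11100100 → 3-byte char #3 = E4 B4 A6.
Offset 9: leading byte 0xCE = 11001110 → 2-byte char #4 = CE 9D.
Offset 11: leading byte 0xF0 = 11110000 → 4-byte char #5 = F0 90 91 8A.
Offset 15: leading byte 0xF4 = 11110100 → 4-byte char #6 = F4 86 8D 9D.
Leading byte 0xF4 = 11110100 matches 11110xxx → 4-byte sequence.
Byte 1: 0xF4 = 11110100, payload 100 (3 bits).
Byte 2: 0x86 = 10000110 (10xxxxxx ✓), payload 000110.
Byte 3: 0x8D = 10001101 (10xxxxxx ✓), payload 001101.
Byte 4: 0x9D = 10011101 (10xxxxxx ✓), payload 011101.
Concatenate: 100000110001101011101 = 0x10635D (21 bits → U+10635D).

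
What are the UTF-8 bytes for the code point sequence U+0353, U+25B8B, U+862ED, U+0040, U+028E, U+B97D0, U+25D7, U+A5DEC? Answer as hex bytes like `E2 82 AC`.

CD 93 F0 A5 AE 8B F2 86 8B AD 40 CA 8E F2 B9 9F 90 E2 97 97 F2 A5 B7 AC

U+0353: 2-byte form → CD 93.
U+25B8B: 4-byte form → F0 A5 AE 8B.
U+862ED: 4-byte form → F2 86 8B AD.
U+0040: 1-byte form → 40.
U+028E: 2-byte form → CA 8E.
U+B97D0: 4-byte form → F2 B9 9F 90.
U+25D7: 3-byte form → E2 97 97.
U+A5DEC: 4-byte form → F2 A5 B7 AC.
Concatenated (24 bytes): CD 93 F0 A5 AE 8B F2 86 8B AD 40 CA 8E F2 B9 9F 90 E2 97 97 F2 A5 B7 AC.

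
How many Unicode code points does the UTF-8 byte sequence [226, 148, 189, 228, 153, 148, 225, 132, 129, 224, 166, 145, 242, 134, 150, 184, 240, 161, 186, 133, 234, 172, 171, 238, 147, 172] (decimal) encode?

8

Byte at offset 0: 0xE2 = 11100010 → 3-byte char (#1). Advance 3.
Byte at offset 3: 0xE4 = 11100100 → 3-byte char (#2). Advance 3.
Byte at offset 6: 0xE1 = 11100001 → 3-byte char (#3). Advance 3.
Byte at offset 9: 0xE0 = 11100000 → 3-byte char (#4). Advance 3.
Byte at offset 12: 0xF2 = 11110010 → 4-byte char (#5). Advance 4.
Byte at offset 16: 0xF0 = 11110000 → 4-byte char (#6). Advance 4.
Byte at offset 20: 0xEA = 11101010 → 3-byte char (#7). Advance 3.
Byte at offset 23: 0xEE = 11101110 → 3-byte char (#8). Advance 3.
Reached end at offset 26 after 8 code points.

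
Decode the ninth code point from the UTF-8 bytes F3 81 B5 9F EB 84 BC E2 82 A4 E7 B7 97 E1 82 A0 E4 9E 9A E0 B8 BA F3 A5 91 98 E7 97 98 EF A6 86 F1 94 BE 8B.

U+75D8

Offset 0: leading byte 0xF3 = 11110011 → 4-byte char #1 = F3 81 B5 9F.
Offset 4: leading byte 0xEB = 11101011 → 3-byte char #2 = EB 84 BC.
Offset 7: leading byte 0xE2 = 11100010 → 3-byte char #3 = E2 82 A4.
Offset 10: leading byte 0xE7 = 11100111 → 3-byte char #4 = E7 B7 97.
Offset 13: leading byte 0xE1 = 11100001 → 3-byte char #5 = E1 82 A0.
Offset 16: leading byte 0xE4 = 11100100 → 3-byte char #6 = E4 9E 9A.
Offset 19: leading byte 0xE0 = 11100000 → 3-byte char #7 = E0 B8 BA.
Offset 22: leading byte 0xF3 = 11110011 → 4-byte char #8 = F3 A5 91 98.
Offset 26: leading byte 0xE7 = 11100111 → 3-byte char #9 = E7 97 98.
Leading byte 0xE7 = 11100111 matches 1110xxxx → 3-byte sequence.
Byte 1: 0xE7 = 11100111, payload 0111 (4 bits).
Byte 2: 0x97 = 10010111 (10xxxxxx ✓), payload 010111.
Byte 3: 0x98 = 10011000 (10xxxxxx ✓), payload 011000.
Concatenate: 0111010111011000 = 0x75D8 (16 bits → U+75D8).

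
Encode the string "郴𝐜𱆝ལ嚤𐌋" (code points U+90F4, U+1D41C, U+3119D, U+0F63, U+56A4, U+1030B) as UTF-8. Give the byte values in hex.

U+90F4: 3-byte form → E9 83 B4.
U+1D41C: 4-byte form → F0 9D 90 9C.
U+3119D: 4-byte form → F0 B1 86 9D.
U+0F63: 3-byte form → E0 BD A3.
U+56A4: 3-byte form → E5 9A A4.
U+1030B: 4-byte form → F0 90 8C 8B.
Concatenated (21 bytes): E9 83 B4 F0 9D 90 9C F0 B1 86 9D E0 BD A3 E5 9A A4 F0 90 8C 8B.

E9 83 B4 F0 9D 90 9C F0 B1 86 9D E0 BD A3 E5 9A A4 F0 90 8C 8B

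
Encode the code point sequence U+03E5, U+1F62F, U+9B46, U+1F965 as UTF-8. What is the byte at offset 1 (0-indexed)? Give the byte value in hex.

0xA5

U+03E5 → 2-byte form CF A5 at offsets 0–1.
Offset 1 falls in char 1's range; it's byte 2 of CF A5 = 0xA5.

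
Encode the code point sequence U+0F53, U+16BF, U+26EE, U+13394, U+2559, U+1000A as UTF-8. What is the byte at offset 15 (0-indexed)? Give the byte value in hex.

U+0F53 → 3-byte form E0 BD 93 at offsets 0–2.
U+16BF → 3-byte form E1 9A BF at offsets 3–5.
U+26EE → 3-byte form E2 9B AE at offsets 6–8.
U+13394 → 4-byte form F0 93 8E 94 at offsets 9–12.
U+2559 → 3-byte form E2 95 99 at offsets 13–15.
Offset 15 falls in char 5's range; it's byte 3 of E2 95 99 = 0x99.

0x99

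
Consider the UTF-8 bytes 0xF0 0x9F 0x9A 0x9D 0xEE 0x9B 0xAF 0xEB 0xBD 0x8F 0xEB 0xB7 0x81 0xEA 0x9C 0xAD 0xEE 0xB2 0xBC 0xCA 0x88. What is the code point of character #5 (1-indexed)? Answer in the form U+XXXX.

U+A72D

Offset 0: leading byte 0xF0 = 11110000 → 4-byte char #1 = F0 9F 9A 9D.
Offset 4: leading byte 0xEE = 11101110 → 3-byte char #2 = EE 9B AF.
Offset 7: leading byte 0xEB = 11101011 → 3-byte char #3 = EB BD 8F.
Offset 10: leading byte 0xEB = 11101011 → 3-byte char #4 = EB B7 81.
Offset 13: leading byte 0xEA = 11101010 → 3-byte char #5 = EA 9C AD.
Leading byte 0xEA = 11101010 matches 1110xxxx → 3-byte sequence.
Byte 1: 0xEA = 11101010, payload 1010 (4 bits).
Byte 2: 0x9C = 10011100 (10xxxxxx ✓), payload 011100.
Byte 3: 0xAD = 10101101 (10xxxxxx ✓), payload 101101.
Concatenate: 1010011100101101 = 0xA72D (16 bits → U+A72D).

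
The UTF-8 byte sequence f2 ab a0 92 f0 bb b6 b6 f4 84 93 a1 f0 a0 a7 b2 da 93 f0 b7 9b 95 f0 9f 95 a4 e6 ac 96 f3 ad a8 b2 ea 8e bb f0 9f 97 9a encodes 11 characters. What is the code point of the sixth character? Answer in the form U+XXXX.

Offset 0: leading byte 0xF2 = 11110010 → 4-byte char #1 = F2 AB A0 92.
Offset 4: leading byte 0xF0 = 11110000 → 4-byte char #2 = F0 BB B6 B6.
Offset 8: leading byte 0xF4 = 11110100 → 4-byte char #3 = F4 84 93 A1.
Offset 12: leading byte 0xF0 = 11110000 → 4-byte char #4 = F0 A0 A7 B2.
Offset 16: leading byte 0xDA = 11011010 → 2-byte char #5 = DA 93.
Offset 18: leading byte 0xF0 = 11110000 → 4-byte char #6 = F0 B7 9B 95.
Leading byte 0xF0 = 11110000 matches 11110xxx → 4-byte sequence.
Byte 1: 0xF0 = 11110000, payload 000 (3 bits).
Byte 2: 0xB7 = 10110111 (10xxxxxx ✓), payload 110111.
Byte 3: 0x9B = 10011011 (10xxxxxx ✓), payload 011011.
Byte 4: 0x95 = 10010101 (10xxxxxx ✓), payload 010101.
Concatenate: 000110111011011010101 = 0x376D5 (21 bits → U+376D5).

U+376D5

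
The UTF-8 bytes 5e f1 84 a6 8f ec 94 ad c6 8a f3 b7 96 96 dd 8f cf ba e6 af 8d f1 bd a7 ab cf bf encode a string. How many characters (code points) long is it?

Byte at offset 0: 0x5E = 01011110 → 1-byte char (#1). Advance 1.
Byte at offset 1: 0xF1 = 11110001 → 4-byte char (#2). Advance 4.
Byte at offset 5: 0xEC = 11101100 → 3-byte char (#3). Advance 3.
Byte at offset 8: 0xC6 = 11000110 → 2-byte char (#4). Advance 2.
Byte at offset 10: 0xF3 = 11110011 → 4-byte char (#5). Advance 4.
Byte at offset 14: 0xDD = 11011101 → 2-byte char (#6). Advance 2.
Byte at offset 16: 0xCF = 11001111 → 2-byte char (#7). Advance 2.
Byte at offset 18: 0xE6 = 11100110 → 3-byte char (#8). Advance 3.
Byte at offset 21: 0xF1 = 11110001 → 4-byte char (#9). Advance 4.
Byte at offset 25: 0xCF = 11001111 → 2-byte char (#10). Advance 2.
Reached end at offset 27 after 10 code points.

10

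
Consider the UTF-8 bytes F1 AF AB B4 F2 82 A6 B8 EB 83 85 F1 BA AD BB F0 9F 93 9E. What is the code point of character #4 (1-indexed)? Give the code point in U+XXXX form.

U+7AB7B

Offset 0: leading byte 0xF1 = 11110001 → 4-byte char #1 = F1 AF AB B4.
Offset 4: leading byte 0xF2 = 11110010 → 4-byte char #2 = F2 82 A6 B8.
Offset 8: leading byte 0xEB = 11101011 → 3-byte char #3 = EB 83 85.
Offset 11: leading byte 0xF1 = 11110001 → 4-byte char #4 = F1 BA AD BB.
Leading byte 0xF1 = 11110001 matches 11110xxx → 4-byte sequence.
Byte 1: 0xF1 = 11110001, payload 001 (3 bits).
Byte 2: 0xBA = 10111010 (10xxxxxx ✓), payload 111010.
Byte 3: 0xAD = 10101101 (10xxxxxx ✓), payload 101101.
Byte 4: 0xBB = 10111011 (10xxxxxx ✓), payload 111011.
Concatenate: 001111010101101111011 = 0x7AB7B (21 bits → U+7AB7B).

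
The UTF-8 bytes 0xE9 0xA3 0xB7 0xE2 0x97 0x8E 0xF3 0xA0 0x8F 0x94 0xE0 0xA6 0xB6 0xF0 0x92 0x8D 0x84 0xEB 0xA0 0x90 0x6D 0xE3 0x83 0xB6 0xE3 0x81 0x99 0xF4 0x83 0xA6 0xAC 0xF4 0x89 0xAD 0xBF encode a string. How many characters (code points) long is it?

11

Byte at offset 0: 0xE9 = 11101001 → 3-byte char (#1). Advance 3.
Byte at offset 3: 0xE2 = 11100010 → 3-byte char (#2). Advance 3.
Byte at offset 6: 0xF3 = 11110011 → 4-byte char (#3). Advance 4.
Byte at offset 10: 0xE0 = 11100000 → 3-byte char (#4). Advance 3.
Byte at offset 13: 0xF0 = 11110000 → 4-byte char (#5). Advance 4.
Byte at offset 17: 0xEB = 11101011 → 3-byte char (#6). Advance 3.
Byte at offset 20: 0x6D = 01101101 → 1-byte char (#7). Advance 1.
Byte at offset 21: 0xE3 = 11100011 → 3-byte char (#8). Advance 3.
Byte at offset 24: 0xE3 = 11100011 → 3-byte char (#9). Advance 3.
Byte at offset 27: 0xF4 = 11110100 → 4-byte char (#10). Advance 4.
Byte at offset 31: 0xF4 = 11110100 → 4-byte char (#11). Advance 4.
Reached end at offset 35 after 11 code points.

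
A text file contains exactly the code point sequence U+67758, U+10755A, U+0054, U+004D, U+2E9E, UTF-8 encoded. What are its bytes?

F1 A7 9D 98 F4 87 95 9A 54 4D E2 BA 9E

U+67758: 4-byte form → F1 A7 9D 98.
U+10755A: 4-byte form → F4 87 95 9A.
U+0054: 1-byte form → 54.
U+004D: 1-byte form → 4D.
U+2E9E: 3-byte form → E2 BA 9E.
Concatenated (13 bytes): F1 A7 9D 98 F4 87 95 9A 54 4D E2 BA 9E.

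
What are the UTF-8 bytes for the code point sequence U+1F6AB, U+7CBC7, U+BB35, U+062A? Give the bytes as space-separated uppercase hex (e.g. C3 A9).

F0 9F 9A AB F1 BC AF 87 EB AC B5 D8 AA

U+1F6AB: 4-byte form → F0 9F 9A AB.
U+7CBC7: 4-byte form → F1 BC AF 87.
U+BB35: 3-byte form → EB AC B5.
U+062A: 2-byte form → D8 AA.
Concatenated (13 bytes): F0 9F 9A AB F1 BC AF 87 EB AC B5 D8 AA.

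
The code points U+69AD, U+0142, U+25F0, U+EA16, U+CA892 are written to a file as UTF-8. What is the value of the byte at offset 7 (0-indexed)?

0xB0

U+69AD → 3-byte form E6 A6 AD at offsets 0–2.
U+0142 → 2-byte form C5 82 at offsets 3–4.
U+25F0 → 3-byte form E2 97 B0 at offsets 5–7.
Offset 7 falls in char 3's range; it's byte 3 of E2 97 B0 = 0xB0.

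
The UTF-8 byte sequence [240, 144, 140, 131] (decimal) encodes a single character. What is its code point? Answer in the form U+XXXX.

U+10303

Leading byte 0xF0 = 11110000 matches 11110xxx → 4-byte sequence.
Byte 1: 0xF0 = 11110000, payload 000 (3 bits).
Byte 2: 0x90 = 10010000 (10xxxxxx ✓), payload 010000.
Byte 3: 0x8C = 10001100 (10xxxxxx ✓), payload 001100.
Byte 4: 0x83 = 10000011 (10xxxxxx ✓), payload 000011.
Concatenate: 000010000001100000011 = 0x10303 (21 bits → U+10303).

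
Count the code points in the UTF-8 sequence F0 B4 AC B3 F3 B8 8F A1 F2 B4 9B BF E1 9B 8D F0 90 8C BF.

Byte at offset 0: 0xF0 = 11110000 → 4-byte char (#1). Advance 4.
Byte at offset 4: 0xF3 = 11110011 → 4-byte char (#2). Advance 4.
Byte at offset 8: 0xF2 = 11110010 → 4-byte char (#3). Advance 4.
Byte at offset 12: 0xE1 = 11100001 → 3-byte char (#4). Advance 3.
Byte at offset 15: 0xF0 = 11110000 → 4-byte char (#5). Advance 4.
Reached end at offset 19 after 5 code points.

5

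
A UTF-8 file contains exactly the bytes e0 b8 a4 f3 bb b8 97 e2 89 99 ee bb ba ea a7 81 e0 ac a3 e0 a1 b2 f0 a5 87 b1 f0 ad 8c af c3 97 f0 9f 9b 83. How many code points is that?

11

Byte at offset 0: 0xE0 = 11100000 → 3-byte char (#1). Advance 3.
Byte at offset 3: 0xF3 = 11110011 → 4-byte char (#2). Advance 4.
Byte at offset 7: 0xE2 = 11100010 → 3-byte char (#3). Advance 3.
Byte at offset 10: 0xEE = 11101110 → 3-byte char (#4). Advance 3.
Byte at offset 13: 0xEA = 11101010 → 3-byte char (#5). Advance 3.
Byte at offset 16: 0xE0 = 11100000 → 3-byte char (#6). Advance 3.
Byte at offset 19: 0xE0 = 11100000 → 3-byte char (#7). Advance 3.
Byte at offset 22: 0xF0 = 11110000 → 4-byte char (#8). Advance 4.
Byte at offset 26: 0xF0 = 11110000 → 4-byte char (#9). Advance 4.
Byte at offset 30: 0xC3 = 11000011 → 2-byte char (#10). Advance 2.
Byte at offset 32: 0xF0 = 11110000 → 4-byte char (#11). Advance 4.
Reached end at offset 36 after 11 code points.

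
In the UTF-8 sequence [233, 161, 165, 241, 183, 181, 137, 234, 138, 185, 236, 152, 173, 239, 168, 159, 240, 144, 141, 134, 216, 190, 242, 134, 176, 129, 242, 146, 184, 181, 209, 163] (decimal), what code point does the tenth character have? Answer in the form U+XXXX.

Offset 0: leading byte 0xE9 = 11101001 → 3-byte char #1 = E9 A1 A5.
Offset 3: leading byte 0xF1 = 11110001 → 4-byte char #2 = F1 B7 B5 89.
Offset 7: leading byte 0xEA = 11101010 → 3-byte char #3 = EA 8A B9.
Offset 10: leading byte 0xEC = 11101100 → 3-byte char #4 = EC 98 AD.
Offset 13: leading byte 0xEF = 11101111 → 3-byte char #5 = EF A8 9F.
Offset 16: leading byte 0xF0 = 11110000 → 4-byte char #6 = F0 90 8D 86.
Offset 20: leading byte 0xD8 = 11011000 → 2-byte char #7 = D8 BE.
Offset 22: leading byte 0xF2 = 11110010 → 4-byte char #8 = F2 86 B0 81.
Offset 26: leading byte 0xF2 = 11110010 → 4-byte char #9 = F2 92 B8 B5.
Offset 30: leading byte 0xD1 = 11010001 → 2-byte char #10 = D1 A3.
Leading byte 0xD1 = 11010001 matches 110xxxxx → 2-byte sequence.
Byte 1: 0xD1 = 11010001, payload 10001 (5 bits).
Byte 2: 0xA3 = 10100011 (10xxxxxx ✓), payload 100011.
Concatenate: 10001100011 = 0x463 (11 bits → U+0463).

U+0463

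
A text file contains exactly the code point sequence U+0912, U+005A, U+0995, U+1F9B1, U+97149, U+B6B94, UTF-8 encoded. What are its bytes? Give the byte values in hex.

E0 A4 92 5A E0 A6 95 F0 9F A6 B1 F2 97 85 89 F2 B6 AE 94

U+0912: 3-byte form → E0 A4 92.
U+005A: 1-byte form → 5A.
U+0995: 3-byte form → E0 A6 95.
U+1F9B1: 4-byte form → F0 9F A6 B1.
U+97149: 4-byte form → F2 97 85 89.
U+B6B94: 4-byte form → F2 B6 AE 94.
Concatenated (19 bytes): E0 A4 92 5A E0 A6 95 F0 9F A6 B1 F2 97 85 89 F2 B6 AE 94.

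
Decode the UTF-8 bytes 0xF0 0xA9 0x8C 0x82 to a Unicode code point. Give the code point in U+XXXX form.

U+29302

Leading byte 0xF0 = 11110000 matches 11110xxx → 4-byte sequence.
Byte 1: 0xF0 = 11110000, payload 000 (3 bits).
Byte 2: 0xA9 = 10101001 (10xxxxxx ✓), payload 101001.
Byte 3: 0x8C = 10001100 (10xxxxxx ✓), payload 001100.
Byte 4: 0x82 = 10000010 (10xxxxxx ✓), payload 000010.
Concatenate: 000101001001100000010 = 0x29302 (21 bits → U+29302).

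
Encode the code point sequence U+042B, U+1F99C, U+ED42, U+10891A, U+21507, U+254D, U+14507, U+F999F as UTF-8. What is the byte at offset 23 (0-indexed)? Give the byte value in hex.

0x87

U+042B → 2-byte form D0 AB at offsets 0–1.
U+1F99C → 4-byte form F0 9F A6 9C at offsets 2–5.
U+ED42 → 3-byte form EE B5 82 at offsets 6–8.
U+10891A → 4-byte form F4 88 A4 9A at offsets 9–12.
U+21507 → 4-byte form F0 A1 94 87 at offsets 13–16.
U+254D → 3-byte form E2 95 8D at offsets 17–19.
U+14507 → 4-byte form F0 94 94 87 at offsets 20–23.
Offset 23 falls in char 7's range; it's byte 4 of F0 94 94 87 = 0x87.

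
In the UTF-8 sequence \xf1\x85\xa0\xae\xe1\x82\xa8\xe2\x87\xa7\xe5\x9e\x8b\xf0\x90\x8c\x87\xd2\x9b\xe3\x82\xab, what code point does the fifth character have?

U+10307

Offset 0: leading byte 0xF1 = 11110001 → 4-byte char #1 = F1 85 A0 AE.
Offset 4: leading byte 0xE1 = 11100001 → 3-byte char #2 = E1 82 A8.
Offset 7: leading byte 0xE2 = 11100010 → 3-byte char #3 = E2 87 A7.
Offset 10: leading byte 0xE5 = 11100101 → 3-byte char #4 = E5 9E 8B.
Offset 13: leading byte 0xF0 = 11110000 → 4-byte char #5 = F0 90 8C 87.
Leading byte 0xF0 = 11110000 matches 11110xxx → 4-byte sequence.
Byte 1: 0xF0 = 11110000, payload 000 (3 bits).
Byte 2: 0x90 = 10010000 (10xxxxxx ✓), payload 010000.
Byte 3: 0x8C = 10001100 (10xxxxxx ✓), payload 001100.
Byte 4: 0x87 = 10000111 (10xxxxxx ✓), payload 000111.
Concatenate: 000010000001100000111 = 0x10307 (21 bits → U+10307).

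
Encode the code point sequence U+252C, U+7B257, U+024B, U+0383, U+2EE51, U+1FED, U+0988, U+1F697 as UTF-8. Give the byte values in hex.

U+252C: 3-byte form → E2 94 AC.
U+7B257: 4-byte form → F1 BB 89 97.
U+024B: 2-byte form → C9 8B.
U+0383: 2-byte form → CE 83.
U+2EE51: 4-byte form → F0 AE B9 91.
U+1FED: 3-byte form → E1 BF AD.
U+0988: 3-byte form → E0 A6 88.
U+1F697: 4-byte form → F0 9F 9A 97.
Concatenated (25 bytes): E2 94 AC F1 BB 89 97 C9 8B CE 83 F0 AE B9 91 E1 BF AD E0 A6 88 F0 9F 9A 97.

E2 94 AC F1 BB 89 97 C9 8B CE 83 F0 AE B9 91 E1 BF AD E0 A6 88 F0 9F 9A 97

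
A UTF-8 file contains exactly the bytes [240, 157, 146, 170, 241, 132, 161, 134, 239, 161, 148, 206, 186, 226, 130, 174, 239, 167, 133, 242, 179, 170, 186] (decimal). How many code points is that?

7

Byte at offset 0: 0xF0 = 11110000 → 4-byte char (#1). Advance 4.
Byte at offset 4: 0xF1 = 11110001 → 4-byte char (#2). Advance 4.
Byte at offset 8: 0xEF = 11101111 → 3-byte char (#3). Advance 3.
Byte at offset 11: 0xCE = 11001110 → 2-byte char (#4). Advance 2.
Byte at offset 13: 0xE2 = 11100010 → 3-byte char (#5). Advance 3.
Byte at offset 16: 0xEF = 11101111 → 3-byte char (#6). Advance 3.
Byte at offset 19: 0xF2 = 11110010 → 4-byte char (#7). Advance 4.
Reached end at offset 23 after 7 code points.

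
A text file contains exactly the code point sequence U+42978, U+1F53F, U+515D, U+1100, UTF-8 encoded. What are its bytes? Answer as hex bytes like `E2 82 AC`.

F1 82 A5 B8 F0 9F 94 BF E5 85 9D E1 84 80

U+42978: 4-byte form → F1 82 A5 B8.
U+1F53F: 4-byte form → F0 9F 94 BF.
U+515D: 3-byte form → E5 85 9D.
U+1100: 3-byte form → E1 84 80.
Concatenated (14 bytes): F1 82 A5 B8 F0 9F 94 BF E5 85 9D E1 84 80.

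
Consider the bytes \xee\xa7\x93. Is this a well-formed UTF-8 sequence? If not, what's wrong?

valid

Leading byte 0xEE = 11101110 → 3-byte form.
Continuation bytes 0xA7=10100111, 0x93=10010011 all match 10xxxxxx.
Decoded value 0xE9D3 is ≥ 0x800 (shortest form) and not a surrogate.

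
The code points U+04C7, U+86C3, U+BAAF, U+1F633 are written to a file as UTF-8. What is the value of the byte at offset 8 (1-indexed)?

0xAF

1-indexed offset 8 is 0-indexed offset 7.
U+04C7 → 2-byte form D3 87 at offsets 0–1.
U+86C3 → 3-byte form E8 9B 83 at offsets 2–4.
U+BAAF → 3-byte form EB AA AF at offsets 5–7.
Offset 7 falls in char 3's range; it's byte 3 of EB AA AF = 0xAF.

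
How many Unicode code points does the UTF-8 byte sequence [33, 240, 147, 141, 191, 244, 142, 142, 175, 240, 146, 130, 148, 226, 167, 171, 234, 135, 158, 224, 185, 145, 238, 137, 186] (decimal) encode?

Byte at offset 0: 0x21 = 00100001 → 1-byte char (#1). Advance 1.
Byte at offset 1: 0xF0 = 11110000 → 4-byte char (#2). Advance 4.
Byte at offset 5: 0xF4 = 11110100 → 4-byte char (#3). Advance 4.
Byte at offset 9: 0xF0 = 11110000 → 4-byte char (#4). Advance 4.
Byte at offset 13: 0xE2 = 11100010 → 3-byte char (#5). Advance 3.
Byte at offset 16: 0xEA = 11101010 → 3-byte char (#6). Advance 3.
Byte at offset 19: 0xE0 = 11100000 → 3-byte char (#7). Advance 3.
Byte at offset 22: 0xEE = 11101110 → 3-byte char (#8). Advance 3.
Reached end at offset 25 after 8 code points.

8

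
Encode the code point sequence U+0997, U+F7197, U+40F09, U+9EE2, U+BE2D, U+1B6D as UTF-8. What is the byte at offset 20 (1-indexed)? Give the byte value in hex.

1-indexed offset 20 is 0-indexed offset 19.
U+0997 → 3-byte form E0 A6 97 at offsets 0–2.
U+F7197 → 4-byte form F3 B7 86 97 at offsets 3–6.
U+40F09 → 4-byte form F1 80 BC 89 at offsets 7–10.
U+9EE2 → 3-byte form E9 BB A2 at offsets 11–13.
U+BE2D → 3-byte form EB B8 AD at offsets 14–16.
U+1B6D → 3-byte form E1 AD AD at offsets 17–19.
Offset 19 falls in char 6's range; it's byte 3 of E1 AD AD = 0xAD.

0xAD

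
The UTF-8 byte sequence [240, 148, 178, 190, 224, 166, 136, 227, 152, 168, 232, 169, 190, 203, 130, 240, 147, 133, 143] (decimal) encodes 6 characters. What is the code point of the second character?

U+0988

Offset 0: leading byte 0xF0 = 11110000 → 4-byte char #1 = F0 94 B2 BE.
Offset 4: leading byte 0xE0 = 11100000 → 3-byte char #2 = E0 A6 88.
Leading byte 0xE0 = 11100000 matches 1110xxxx → 3-byte sequence.
Byte 1: 0xE0 = 11100000, payload 0000 (4 bits).
Byte 2: 0xA6 = 10100110 (10xxxxxx ✓), payload 100110.
Byte 3: 0x88 = 10001000 (10xxxxxx ✓), payload 001000.
Concatenate: 0000100110001000 = 0x988 (16 bits → U+0988).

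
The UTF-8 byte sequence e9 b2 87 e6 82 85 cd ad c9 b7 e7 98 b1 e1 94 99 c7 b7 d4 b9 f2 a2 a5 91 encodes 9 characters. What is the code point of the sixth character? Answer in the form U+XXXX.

Offset 0: leading byte 0xE9 = 11101001 → 3-byte char #1 = E9 B2 87.
Offset 3: leading byte 0xE6 = 11100110 → 3-byte char #2 = E6 82 85.
Offset 6: leading byte 0xCD = 11001101 → 2-byte char #3 = CD AD.
Offset 8: leading byte 0xC9 = 11001001 → 2-byte char #4 = C9 B7.
Offset 10: leading byte 0xE7 = 11100111 → 3-byte char #5 = E7 98 B1.
Offset 13: leading byte 0xE1 = 11100001 → 3-byte char #6 = E1 94 99.
Leading byte 0xE1 = 11100001 matches 1110xxxx → 3-byte sequence.
Byte 1: 0xE1 = 11100001, payload 0001 (4 bits).
Byte 2: 0x94 = 10010100 (10xxxxxx ✓), payload 010100.
Byte 3: 0x99 = 10011001 (10xxxxxx ✓), payload 011001.
Concatenate: 0001010100011001 = 0x1519 (16 bits → U+1519).

U+1519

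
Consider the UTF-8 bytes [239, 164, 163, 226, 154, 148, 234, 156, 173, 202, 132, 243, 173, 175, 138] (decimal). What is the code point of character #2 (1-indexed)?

Offset 0: leading byte 0xEF = 11101111 → 3-byte char #1 = EF A4 A3.
Offset 3: leading byte 0xE2 = 11100010 → 3-byte char #2 = E2 9A 94.
Leading byte 0xE2 = 11100010 matches 1110xxxx → 3-byte sequence.
Byte 1: 0xE2 = 11100010, payload 0010 (4 bits).
Byte 2: 0x9A = 10011010 (10xxxxxx ✓), payload 011010.
Byte 3: 0x94 = 10010100 (10xxxxxx ✓), payload 010100.
Concatenate: 0010011010010100 = 0x2694 (16 bits → U+2694).

U+2694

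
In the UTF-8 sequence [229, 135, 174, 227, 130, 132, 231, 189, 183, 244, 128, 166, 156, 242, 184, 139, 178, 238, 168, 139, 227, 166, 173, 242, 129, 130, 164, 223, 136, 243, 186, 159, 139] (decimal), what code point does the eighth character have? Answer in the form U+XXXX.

U+810A4

Offset 0: leading byte 0xE5 = 11100101 → 3-byte char #1 = E5 87 AE.
Offset 3: leading byte 0xE3 = 11100011 → 3-byte char #2 = E3 82 84.
Offset 6: leading byte 0xE7 = 11100111 → 3-byte char #3 = E7 BD B7.
Offset 9: leading byte 0xF4 = 11110100 → 4-byte char #4 = F4 80 A6 9C.
Offset 13: leading byte 0xF2 = 11110010 → 4-byte char #5 = F2 B8 8B B2.
Offset 17: leading byte 0xEE = 11101110 → 3-byte char #6 = EE A8 8B.
Offset 20: leading byte 0xE3 = 11100011 → 3-byte char #7 = E3 A6 AD.
Offset 23: leading byte 0xF2 = 11110010 → 4-byte char #8 = F2 81 82 A4.
Leading byte 0xF2 = 11110010 matches 11110xxx → 4-byte sequence.
Byte 1: 0xF2 = 11110010, payload 010 (3 bits).
Byte 2: 0x81 = 10000001 (10xxxxxx ✓), payload 000001.
Byte 3: 0x82 = 10000010 (10xxxxxx ✓), payload 000010.
Byte 4: 0xA4 = 10100100 (10xxxxxx ✓), payload 100100.
Concatenate: 010000001000010100100 = 0x810A4 (21 bits → U+810A4).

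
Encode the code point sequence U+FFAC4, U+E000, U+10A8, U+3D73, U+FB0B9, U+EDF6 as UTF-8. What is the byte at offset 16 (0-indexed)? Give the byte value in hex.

U+FFAC4 → 4-byte form F3 BF AB 84 at offsets 0–3.
U+E000 → 3-byte form EE 80 80 at offsets 4–6.
U+10A8 → 3-byte form E1 82 A8 at offsets 7–9.
U+3D73 → 3-byte form E3 B5 B3 at offsets 10–12.
U+FB0B9 → 4-byte form F3 BB 82 B9 at offsets 13–16.
Offset 16 falls in char 5's range; it's byte 4 of F3 BB 82 B9 = 0xB9.

0xB9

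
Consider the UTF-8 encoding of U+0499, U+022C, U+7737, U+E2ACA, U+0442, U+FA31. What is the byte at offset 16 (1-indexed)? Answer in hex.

1-indexed offset 16 is 0-indexed offset 15.
U+0499 → 2-byte form D2 99 at offsets 0–1.
U+022C → 2-byte form C8 AC at offsets 2–3.
U+7737 → 3-byte form E7 9C B7 at offsets 4–6.
U+E2ACA → 4-byte form F3 A2 AB 8A at offsets 7–10.
U+0442 → 2-byte form D1 82 at offsets 11–12.
U+FA31 → 3-byte form EF A8 B1 at offsets 13–15.
Offset 15 falls in char 6's range; it's byte 3 of EF A8 B1 = 0xB1.

0xB1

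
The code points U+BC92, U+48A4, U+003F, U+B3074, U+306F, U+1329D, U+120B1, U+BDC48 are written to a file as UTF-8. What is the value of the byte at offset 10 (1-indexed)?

0x81

1-indexed offset 10 is 0-indexed offset 9.
U+BC92 → 3-byte form EB B2 92 at offsets 0–2.
U+48A4 → 3-byte form E4 A2 A4 at offsets 3–5.
U+003F → 1-byte form 3F at offsets 6–6.
U+B3074 → 4-byte form F2 B3 81 B4 at offsets 7–10.
Offset 9 falls in char 4's range; it's byte 3 of F2 B3 81 B4 = 0x81.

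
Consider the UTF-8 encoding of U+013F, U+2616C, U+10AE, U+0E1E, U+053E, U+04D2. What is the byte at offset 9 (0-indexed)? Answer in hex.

0xE0

U+013F → 2-byte form C4 BF at offsets 0–1.
U+2616C → 4-byte form F0 A6 85 AC at offsets 2–5.
U+10AE → 3-byte form E1 82 AE at offsets 6–8.
U+0E1E → 3-byte form E0 B8 9E at offsets 9–11.
Offset 9 falls in char 4's range; it's byte 1 of E0 B8 9E = 0xE0.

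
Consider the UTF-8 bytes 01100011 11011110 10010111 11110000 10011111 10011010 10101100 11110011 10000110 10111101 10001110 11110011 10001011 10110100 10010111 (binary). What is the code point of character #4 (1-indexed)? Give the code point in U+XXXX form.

U+C6F4E

Offset 0: leading byte 0x63 = 01100011 → 1-byte char #1 = 63.
Offset 1: leading byte 0xDE = 11011110 → 2-byte char #2 = DE 97.
Offset 3: leading byte 0xF0 = 11110000 → 4-byte char #3 = F0 9F 9A AC.
Offset 7: leading byte 0xF3 = 11110011 → 4-byte char #4 = F3 86 BD 8E.
Leading byte 0xF3 = 11110011 matches 11110xxx → 4-byte sequence.
Byte 1: 0xF3 = 11110011, payload 011 (3 bits).
Byte 2: 0x86 = 10000110 (10xxxxxx ✓), payload 000110.
Byte 3: 0xBD = 10111101 (10xxxxxx ✓), payload 111101.
Byte 4: 0x8E = 10001110 (10xxxxxx ✓), payload 001110.
Concatenate: 011000110111101001110 = 0xC6F4E (21 bits → U+C6F4E).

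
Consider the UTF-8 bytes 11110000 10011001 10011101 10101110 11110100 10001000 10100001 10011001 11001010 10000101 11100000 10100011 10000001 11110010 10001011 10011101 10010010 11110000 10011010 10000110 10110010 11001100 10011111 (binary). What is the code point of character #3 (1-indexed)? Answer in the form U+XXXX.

U+0285

Offset 0: leading byte 0xF0 = 11110000 → 4-byte char #1 = F0 99 9D AE.
Offset 4: leading byte 0xF4 = 11110100 → 4-byte char #2 = F4 88 A1 99.
Offset 8: leading byte 0xCA = 11001010 → 2-byte char #3 = CA 85.
Leading byte 0xCA = 11001010 matches 110xxxxx → 2-byte sequence.
Byte 1: 0xCA = 11001010, payload 01010 (5 bits).
Byte 2: 0x85 = 10000101 (10xxxxxx ✓), payload 000101.
Concatenate: 01010000101 = 0x285 (11 bits → U+0285).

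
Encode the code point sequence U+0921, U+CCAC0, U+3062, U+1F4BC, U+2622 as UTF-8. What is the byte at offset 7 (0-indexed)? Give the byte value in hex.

0xE3

U+0921 → 3-byte form E0 A4 A1 at offsets 0–2.
U+CCAC0 → 4-byte form F3 8C AB 80 at offsets 3–6.
U+3062 → 3-byte form E3 81 A2 at offsets 7–9.
Offset 7 falls in char 3's range; it's byte 1 of E3 81 A2 = 0xE3.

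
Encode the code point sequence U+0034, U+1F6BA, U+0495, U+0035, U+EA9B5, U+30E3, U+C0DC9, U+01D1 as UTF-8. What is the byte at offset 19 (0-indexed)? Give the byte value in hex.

0xC7

U+0034 → 1-byte form 34 at offsets 0–0.
U+1F6BA → 4-byte form F0 9F 9A BA at offsets 1–4.
U+0495 → 2-byte form D2 95 at offsets 5–6.
U+0035 → 1-byte form 35 at offsets 7–7.
U+EA9B5 → 4-byte form F3 AA A6 B5 at offsets 8–11.
U+30E3 → 3-byte form E3 83 A3 at offsets 12–14.
U+C0DC9 → 4-byte form F3 80 B7 89 at offsets 15–18.
U+01D1 → 2-byte form C7 91 at offsets 19–20.
Offset 19 falls in char 8's range; it's byte 1 of C7 91 = 0xC7.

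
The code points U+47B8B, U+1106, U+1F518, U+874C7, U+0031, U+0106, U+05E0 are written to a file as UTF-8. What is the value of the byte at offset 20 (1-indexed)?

1-indexed offset 20 is 0-indexed offset 19.
U+47B8B → 4-byte form F1 87 AE 8B at offsets 0–3.
U+1106 → 3-byte form E1 84 86 at offsets 4–6.
U+1F518 → 4-byte form F0 9F 94 98 at offsets 7–10.
U+874C7 → 4-byte form F2 87 93 87 at offsets 11–14.
U+0031 → 1-byte form 31 at offsets 15–15.
U+0106 → 2-byte form C4 86 at offsets 16–17.
U+05E0 → 2-byte form D7 A0 at offsets 18–19.
Offset 19 falls in char 7's range; it's byte 2 of D7 A0 = 0xA0.

0xA0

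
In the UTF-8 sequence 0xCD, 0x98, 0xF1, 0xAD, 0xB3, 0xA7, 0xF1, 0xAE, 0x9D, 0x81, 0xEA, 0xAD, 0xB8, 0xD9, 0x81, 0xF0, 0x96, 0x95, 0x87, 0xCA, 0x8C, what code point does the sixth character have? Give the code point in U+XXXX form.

U+16547

Offset 0: leading byte 0xCD = 11001101 → 2-byte char #1 = CD 98.
Offset 2: leading byte 0xF1 = 11110001 → 4-byte char #2 = F1 AD B3 A7.
Offset 6: leading byte 0xF1 = 11110001 → 4-byte char #3 = F1 AE 9D 81.
Offset 10: leading byte 0xEA = 11101010 → 3-byte char #4 = EA AD B8.
Offset 13: leading byte 0xD9 = 11011001 → 2-byte char #5 = D9 81.
Offset 15: leading byte 0xF0 = 11110000 → 4-byte char #6 = F0 96 95 87.
Leading byte 0xF0 = 11110000 matches 11110xxx → 4-byte sequence.
Byte 1: 0xF0 = 11110000, payload 000 (3 bits).
Byte 2: 0x96 = 10010110 (10xxxxxx ✓), payload 010110.
Byte 3: 0x95 = 10010101 (10xxxxxx ✓), payload 010101.
Byte 4: 0x87 = 10000111 (10xxxxxx ✓), payload 000111.
Concatenate: 000010110010101000111 = 0x16547 (21 bits → U+16547).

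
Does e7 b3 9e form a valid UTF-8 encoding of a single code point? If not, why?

Leading byte 0xE7 = 11100111 → 3-byte form.
Continuation bytes 0xB3=10110011, 0x9E=10011110 all match 10xxxxxx.
Decoded value 0x7CDE is ≥ 0x800 (shortest form) and not a surrogate.

valid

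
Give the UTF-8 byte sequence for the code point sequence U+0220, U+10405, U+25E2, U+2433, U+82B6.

C8 A0 F0 90 90 85 E2 97 A2 E2 90 B3 E8 8A B6

U+0220: 2-byte form → C8 A0.
U+10405: 4-byte form → F0 90 90 85.
U+25E2: 3-byte form → E2 97 A2.
U+2433: 3-byte form → E2 90 B3.
U+82B6: 3-byte form → E8 8A B6.
Concatenated (15 bytes): C8 A0 F0 90 90 85 E2 97 A2 E2 90 B3 E8 8A B6.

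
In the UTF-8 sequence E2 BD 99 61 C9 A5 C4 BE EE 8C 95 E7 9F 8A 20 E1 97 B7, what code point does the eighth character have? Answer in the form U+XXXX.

Offset 0: leading byte 0xE2 = 11100010 → 3-byte char #1 = E2 BD 99.
Offset 3: leading byte 0x61 = 01100001 → 1-byte char #2 = 61.
Offset 4: leading byte 0xC9 = 11001001 → 2-byte char #3 = C9 A5.
Offset 6: leading byte 0xC4 = 11000100 → 2-byte char #4 = C4 BE.
Offset 8: leading byte 0xEE = 11101110 → 3-byte char #5 = EE 8C 95.
Offset 11: leading byte 0xE7 = 11100111 → 3-byte char #6 = E7 9F 8A.
Offset 14: leading byte 0x20 = 00100000 → 1-byte char #7 = 20.
Offset 15: leading byte 0xE1 = 11100001 → 3-byte char #8 = E1 97 B7.
Leading byte 0xE1 = 11100001 matches 1110xxxx → 3-byte sequence.
Byte 1: 0xE1 = 11100001, payload 0001 (4 bits).
Byte 2: 0x97 = 10010111 (10xxxxxx ✓), payload 010111.
Byte 3: 0xB7 = 10110111 (10xxxxxx ✓), payload 110111.
Concatenate: 0001010111110111 = 0x15F7 (16 bits → U+15F7).

U+15F7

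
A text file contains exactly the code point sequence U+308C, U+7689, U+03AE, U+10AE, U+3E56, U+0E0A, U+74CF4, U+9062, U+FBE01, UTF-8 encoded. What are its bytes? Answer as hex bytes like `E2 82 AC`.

U+308C: 3-byte form → E3 82 8C.
U+7689: 3-byte form → E7 9A 89.
U+03AE: 2-byte form → CE AE.
U+10AE: 3-byte form → E1 82 AE.
U+3E56: 3-byte form → E3 B9 96.
U+0E0A: 3-byte form → E0 B8 8A.
U+74CF4: 4-byte form → F1 B4 B3 B4.
U+9062: 3-byte form → E9 81 A2.
U+FBE01: 4-byte form → F3 BB B8 81.
Concatenated (28 bytes): E3 82 8C E7 9A 89 CE AE E1 82 AE E3 B9 96 E0 B8 8A F1 B4 B3 B4 E9 81 A2 F3 BB B8 81.

E3 82 8C E7 9A 89 CE AE E1 82 AE E3 B9 96 E0 B8 8A F1 B4 B3 B4 E9 81 A2 F3 BB B8 81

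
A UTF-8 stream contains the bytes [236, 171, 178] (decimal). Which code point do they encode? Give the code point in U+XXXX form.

Leading byte 0xEC = 11101100 matches 1110xxxx → 3-byte sequence.
Byte 1: 0xEC = 11101100, payload 1100 (4 bits).
Byte 2: 0xAB = 10101011 (10xxxxxx ✓), payload 101011.
Byte 3: 0xB2 = 10110010 (10xxxxxx ✓), payload 110010.
Concatenate: 1100101011110010 = 0xCAF2 (16 bits → U+CAF2).

U+CAF2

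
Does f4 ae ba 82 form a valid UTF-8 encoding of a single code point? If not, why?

invalid (encodes a value above U+10FFFF)

Leading byte 0xF4 = 11110100 → 4-byte form.
Payload = 0x12EE82, which exceeds U+10FFFF, the maximum Unicode code point. (Leading bytes F5–FF, or F4 followed by ≥ 0x90, are invalid.)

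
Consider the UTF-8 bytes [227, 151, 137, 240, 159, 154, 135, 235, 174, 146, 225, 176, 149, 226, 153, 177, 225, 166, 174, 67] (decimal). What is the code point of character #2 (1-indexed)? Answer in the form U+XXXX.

Offset 0: leading byte 0xE3 = 11100011 → 3-byte char #1 = E3 97 89.
Offset 3: leading byte 0xF0 = 11110000 → 4-byte char #2 = F0 9F 9A 87.
Leading byte 0xF0 = 11110000 matches 11110xxx → 4-byte sequence.
Byte 1: 0xF0 = 11110000, payload 000 (3 bits).
Byte 2: 0x9F = 10011111 (10xxxxxx ✓), payload 011111.
Byte 3: 0x9A = 10011010 (10xxxxxx ✓), payload 011010.
Byte 4: 0x87 = 10000111 (10xxxxxx ✓), payload 000111.
Concatenate: 000011111011010000111 = 0x1F687 (21 bits → U+1F687).

U+1F687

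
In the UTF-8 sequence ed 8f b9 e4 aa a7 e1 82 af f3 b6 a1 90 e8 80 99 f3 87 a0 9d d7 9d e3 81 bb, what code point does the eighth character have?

Offset 0: leading byte 0xED = 11101101 → 3-byte char #1 = ED 8F B9.
Offset 3: leading byte 0xE4 = 11100100 → 3-byte char #2 = E4 AA A7.
Offset 6: leading byte 0xE1 = 11100001 → 3-byte char #3 = E1 82 AF.
Offset 9: leading byte 0xF3 = 11110011 → 4-byte char #4 = F3 B6 A1 90.
Offset 13: leading byte 0xE8 = 11101000 → 3-byte char #5 = E8 80 99.
Offset 16: leading byte 0xF3 = 11110011 → 4-byte char #6 = F3 87 A0 9D.
Offset 20: leading byte 0xD7 = 11010111 → 2-byte char #7 = D7 9D.
Offset 22: leading byte 0xE3 = 11100011 → 3-byte char #8 = E3 81 BB.
Leading byte 0xE3 = 11100011 matches 1110xxxx → 3-byte sequence.
Byte 1: 0xE3 = 11100011, payload 0011 (4 bits).
Byte 2: 0x81 = 10000001 (10xxxxxx ✓), payload 000001.
Byte 3: 0xBB = 10111011 (10xxxxxx ✓), payload 111011.
Concatenate: 0011000001111011 = 0x307B (16 bits → U+307B).

U+307B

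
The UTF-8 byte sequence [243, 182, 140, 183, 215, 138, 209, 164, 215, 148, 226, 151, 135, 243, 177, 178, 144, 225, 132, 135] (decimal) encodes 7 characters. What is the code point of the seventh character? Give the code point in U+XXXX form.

Offset 0: leading byte 0xF3 = 11110011 → 4-byte char #1 = F3 B6 8C B7.
Offset 4: leading byte 0xD7 = 11010111 → 2-byte char #2 = D7 8A.
Offset 6: leading byte 0xD1 = 11010001 → 2-byte char #3 = D1 A4.
Offset 8: leading byte 0xD7 = 11010111 → 2-byte char #4 = D7 94.
Offset 10: leading byte 0xE2 = 11100010 → 3-byte char #5 = E2 97 87.
Offset 13: leading byte 0xF3 = 11110011 → 4-byte char #6 = F3 B1 B2 90.
Offset 17: leading byte 0xE1 = 11100001 → 3-byte char #7 = E1 84 87.
Leading byte 0xE1 = 11100001 matches 1110xxxx → 3-byte sequence.
Byte 1: 0xE1 = 11100001, payload 0001 (4 bits).
Byte 2: 0x84 = 10000100 (10xxxxxx ✓), payload 000100.
Byte 3: 0x87 = 10000111 (10xxxxxx ✓), payload 000111.
Concatenate: 0001000100000111 = 0x1107 (16 bits → U+1107).

U+1107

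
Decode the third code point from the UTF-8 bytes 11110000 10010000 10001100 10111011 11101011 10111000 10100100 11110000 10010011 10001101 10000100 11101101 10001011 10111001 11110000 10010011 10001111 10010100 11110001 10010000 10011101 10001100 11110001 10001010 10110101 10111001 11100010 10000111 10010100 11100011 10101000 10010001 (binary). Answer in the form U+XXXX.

U+13344

Offset 0: leading byte 0xF0 = 11110000 → 4-byte char #1 = F0 90 8C BB.
Offset 4: leading byte 0xEB = 11101011 → 3-byte char #2 = EB B8 A4.
Offset 7: leading byte 0xF0 = 11110000 → 4-byte char #3 = F0 93 8D 84.
Leading byte 0xF0 = 11110000 matches 11110xxx → 4-byte sequence.
Byte 1: 0xF0 = 11110000, payload 000 (3 bits).
Byte 2: 0x93 = 10010011 (10xxxxxx ✓), payload 010011.
Byte 3: 0x8D = 10001101 (10xxxxxx ✓), payload 001101.
Byte 4: 0x84 = 10000100 (10xxxxxx ✓), payload 000100.
Concatenate: 000010011001101000100 = 0x13344 (21 bits → U+13344).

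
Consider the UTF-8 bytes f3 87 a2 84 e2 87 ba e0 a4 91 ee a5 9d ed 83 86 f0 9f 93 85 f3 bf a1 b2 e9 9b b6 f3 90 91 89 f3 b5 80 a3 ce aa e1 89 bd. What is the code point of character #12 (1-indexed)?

Offset 0: leading byte 0xF3 = 11110011 → 4-byte char #1 = F3 87 A2 84.
Offset 4: leading byte 0xE2 = 11100010 → 3-byte char #2 = E2 87 BA.
Offset 7: leading byte 0xE0 = 11100000 → 3-byte char #3 = E0 A4 91.
Offset 10: leading byte 0xEE = 11101110 → 3-byte char #4 = EE A5 9D.
Offset 13: leading byte 0xED = 11101101 → 3-byte char #5 = ED 83 86.
Offset 16: leading byte 0xF0 = 11110000 → 4-byte char #6 = F0 9F 93 85.
Offset 20: leading byte 0xF3 = 11110011 → 4-byte char #7 = F3 BF A1 B2.
Offset 24: leading byte 0xE9 = 11101001 → 3-byte char #8 = E9 9B B6.
Offset 27: leading byte 0xF3 = 11110011 → 4-byte char #9 = F3 90 91 89.
Offset 31: leading byte 0xF3 = 11110011 → 4-byte char #10 = F3 B5 80 A3.
Offset 35: leading byte 0xCE = 11001110 → 2-byte char #11 = CE AA.
Offset 37: leading byte 0xE1 = 11100001 → 3-byte char #12 = E1 89 BD.
Leading byte 0xE1 = 11100001 matches 1110xxxx → 3-byte sequence.
Byte 1: 0xE1 = 11100001, payload 0001 (4 bits).
Byte 2: 0x89 = 10001001 (10xxxxxx ✓), payload 001001.
Byte 3: 0xBD = 10111101 (10xxxxxx ✓), payload 111101.
Concatenate: 0001001001111101 = 0x127D (16 bits → U+127D).

U+127D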